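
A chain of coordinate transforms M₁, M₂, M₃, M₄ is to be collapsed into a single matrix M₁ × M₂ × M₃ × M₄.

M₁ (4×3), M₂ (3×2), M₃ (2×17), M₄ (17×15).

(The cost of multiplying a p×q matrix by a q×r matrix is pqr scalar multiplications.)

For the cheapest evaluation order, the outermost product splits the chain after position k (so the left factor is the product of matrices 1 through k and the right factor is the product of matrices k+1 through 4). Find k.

Adjacent pairs: M₁M₂ = 4·3·2 = 24; M₂M₃ = 3·2·17 = 102; M₃M₄ = 2·17·15 = 510.
Length 3: M₁..M₃: k=1: 0+102+4·3·17=306; k=2: 24+0+4·2·17=160 → min 160 | M₂..M₄: k=2: 0+510+3·2·15=600; k=3: 102+0+3·17·15=867 → min 600.
Top-level splits: k=1: (M₁..M₁)·(M₂..M₄) → 0+600+4·3·15 = 780; k=2: (M₁..M₂)·(M₃..M₄) → 24+510+4·2·15 = 654; k=3: (M₁..M₃)·(M₄..M₄) → 160+0+4·17·15 = 1180.
Best split is after M₂, i.e. k = 2.

2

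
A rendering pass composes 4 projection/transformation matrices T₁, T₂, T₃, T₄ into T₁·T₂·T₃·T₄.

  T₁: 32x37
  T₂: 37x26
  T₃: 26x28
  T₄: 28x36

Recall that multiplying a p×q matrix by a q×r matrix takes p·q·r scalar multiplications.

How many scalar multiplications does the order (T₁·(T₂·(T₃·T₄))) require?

103464

(T₃·T₄): 26×28 by 28×36 → 26×36, cost 26·28·36 = 26208
(T₂·(T₃·T₄)): 37×26 by 26×36 → 37×36, cost 37·26·36 = 34632; cumulative 60840
(T₁·(T₂·(T₃·T₄))): 32×37 by 37×36 → 32×36, cost 32·37·36 = 42624; cumulative 103464
Total: 103464 scalar multiplications.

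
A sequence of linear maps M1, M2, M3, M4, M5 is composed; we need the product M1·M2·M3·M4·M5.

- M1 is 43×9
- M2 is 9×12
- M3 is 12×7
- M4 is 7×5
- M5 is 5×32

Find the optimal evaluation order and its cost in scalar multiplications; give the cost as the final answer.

Adjacent pairs: M1M2 = 43·9·12 = 4644; M2M3 = 9·12·7 = 756; M3M4 = 12·7·5 = 420; M4M5 = 7·5·32 = 1120.
Length 3: M1..M3: k=1: 0+756+43·9·7=3465; k=2: 4644+0+43·12·7=8256 → min 3465 | M2..M4: k=2: 0+420+9·12·5=960; k=3: 756+0+9·7·5=1071 → min 960 | M3..M5: k=3: 0+1120+12·7·32=3808; k=4: 420+0+12·5·32=2340 → min 2340.
Length 4: M1..M4: k=1: 0+960+43·9·5=2895; k=2: 4644+420+43·12·5=7644; k=3: 3465+0+43·7·5=4970 → min 2895 | M2..M5: k=2: 0+2340+9·12·32=5796; k=3: 756+1120+9·7·32=3892; k=4: 960+0+9·5·32=2400 → min 2400.
Length 5: M1..M5: k=1: 0+2400+43·9·32=14784; k=2: 4644+2340+43·12·32=23496; k=3: 3465+1120+43·7·32=14217; k=4: 2895+0+43·5·32=9775 → min 9775.
Optimal parenthesization: ((M1·(M2·(M3·M4)))·M5) with cost 9775.

9775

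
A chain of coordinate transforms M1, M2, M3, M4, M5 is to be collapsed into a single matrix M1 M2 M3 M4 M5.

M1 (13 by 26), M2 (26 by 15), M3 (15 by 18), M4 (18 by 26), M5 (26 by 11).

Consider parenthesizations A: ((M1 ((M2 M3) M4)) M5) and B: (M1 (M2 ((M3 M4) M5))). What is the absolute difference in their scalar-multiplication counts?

Order A = ((M1 ((M2 M3) M4)) M5): (M2 M3): 26×15 by 15×18 → 26×18, cost 26·15·18 = 7020; ((M2 M3) M4): 26×18 by 18×26 → 26×26, cost 26·18·26 = 12168; cumulative 19188; (M1 ((M2 M3) M4)): 13×26 by 26×26 → 13×26, cost 13·26·26 = 8788; cumulative 27976; ((M1 ((M2 M3) M4)) M5): 13×26 by 26×11 → 13×11, cost 13·26·11 = 3718; cumulative 31694. Total 31694.
Order B = (M1 (M2 ((M3 M4) M5))): (M3 M4): 15×18 by 18×26 → 15×26, cost 15·18·26 = 7020; ((M3 M4) M5): 15×26 by 26×11 → 15×11, cost 15·26·11 = 4290; cumulative 11310; (M2 ((M3 M4) M5)): 26×15 by 15×11 → 26×11, cost 26·15·11 = 4290; cumulative 15600; (M1 (M2 ((M3 M4) M5))): 13×26 by 26×11 → 13×11, cost 13·26·11 = 3718; cumulative 19318. Total 19318.
Difference: |31694 − 19318| = 12376.

12376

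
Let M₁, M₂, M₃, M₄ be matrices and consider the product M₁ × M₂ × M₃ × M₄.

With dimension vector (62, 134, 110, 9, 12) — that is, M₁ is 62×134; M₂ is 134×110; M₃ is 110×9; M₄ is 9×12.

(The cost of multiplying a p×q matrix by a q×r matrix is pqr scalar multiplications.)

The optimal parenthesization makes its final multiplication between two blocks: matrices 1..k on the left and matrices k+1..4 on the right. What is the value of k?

Adjacent pairs: M₁M₂ = 62·134·110 = 913880; M₂M₃ = 134·110·9 = 132660; M₃M₄ = 110·9·12 = 11880.
Length 3: M₁..M₃: k=1: 0+132660+62·134·9=207432; k=2: 913880+0+62·110·9=975260 → min 207432 | M₂..M₄: k=2: 0+11880+134·110·12=188760; k=3: 132660+0+134·9·12=147132 → min 147132.
Top-level splits: k=1: (M₁..M₁)·(M₂..M₄) → 0+147132+62·134·12 = 246828; k=2: (M₁..M₂)·(M₃..M₄) → 913880+11880+62·110·12 = 1007600; k=3: (M₁..M₃)·(M₄..M₄) → 207432+0+62·9·12 = 214128.
Best split is after M₃, i.e. k = 3.

3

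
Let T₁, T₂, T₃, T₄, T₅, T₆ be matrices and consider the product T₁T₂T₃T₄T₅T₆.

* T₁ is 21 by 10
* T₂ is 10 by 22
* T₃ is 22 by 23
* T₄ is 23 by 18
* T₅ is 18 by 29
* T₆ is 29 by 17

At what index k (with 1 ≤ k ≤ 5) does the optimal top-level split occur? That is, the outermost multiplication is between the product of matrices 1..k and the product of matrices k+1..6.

Adjacent pairs: T₁T₂ = 21·10·22 = 4620; T₂T₃ = 10·22·23 = 5060; T₃T₄ = 22·23·18 = 9108; T₄T₅ = 23·18·29 = 12006; T₅T₆ = 18·29·17 = 8874.
Length 3: T₁..T₃: k=1: 0+5060+21·10·23=9890; k=2: 4620+0+21·22·23=15246 → min 9890 | T₂..T₄: k=2: 0+9108+10·22·18=13068; k=3: 5060+0+10·23·18=9200 → min 9200 | T₃..T₅: k=3: 0+12006+22·23·29=26680; k=4: 9108+0+22·18·29=20592 → min 20592 | T₄..T₆: k=4: 0+8874+23·18·17=15912; k=5: 12006+0+23·29·17=23345 → min 15912.
Length 4: T₁..T₄: k=1: 0+9200+21·10·18=12980; k=2: 4620+9108+21·22·18=22044; k=3: 9890+0+21·23·18=18584 → min 12980 | T₂..T₅: k=2: 0+20592+10·22·29=26972; k=3: 5060+12006+10·23·29=23736; k=4: 9200+0+10·18·29=14420 → min 14420 | T₃..T₆: k=3: 0+15912+22·23·17=24514; k=4: 9108+8874+22·18·17=24714; k=5: 20592+0+22·29·17=31438 → min 24514.
Length 5: T₁..T₅: k=1: 0+14420+21·10·29=20510; k=2: 4620+20592+21·22·29=38610; k=3: 9890+12006+21·23·29=35903; k=4: 12980+0+21·18·29=23942 → min 20510 | T₂..T₆: k=2: 0+24514+10·22·17=28254; k=3: 5060+15912+10·23·17=24882; k=4: 9200+8874+10·18·17=21134; k=5: 14420+0+10·29·17=19350 → min 19350.
Top-level splits: k=1: (T₁..T₁)·(T₂..T₆) → 0+19350+21·10·17 = 22920; k=2: (T₁..T₂)·(T₃..T₆) → 4620+24514+21·22·17 = 36988; k=3: (T₁..T₃)·(T₄..T₆) → 9890+15912+21·23·17 = 34013; k=4: (T₁..T₄)·(T₅..T₆) → 12980+8874+21·18·17 = 28280; k=5: (T₁..T₅)·(T₆..T₆) → 20510+0+21·29·17 = 30863.
Best split is after T₁, i.e. k = 1.

1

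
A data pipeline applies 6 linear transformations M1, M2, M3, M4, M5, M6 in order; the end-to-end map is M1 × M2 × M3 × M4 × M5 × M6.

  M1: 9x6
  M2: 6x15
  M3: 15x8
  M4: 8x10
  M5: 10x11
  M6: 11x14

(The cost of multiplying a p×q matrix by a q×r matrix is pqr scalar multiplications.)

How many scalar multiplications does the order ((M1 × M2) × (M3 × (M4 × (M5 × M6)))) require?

(M1 × M2): 9×6 by 6×15 → 9×15, cost 9·6·15 = 810
(M5 × M6): 10×11 by 11×14 → 10×14, cost 10·11·14 = 1540
(M4 × (M5 × M6)): 8×10 by 10×14 → 8×14, cost 8·10·14 = 1120; cumulative 2660
(M3 × (M4 × (M5 × M6))): 15×8 by 8×14 → 15×14, cost 15·8·14 = 1680; cumulative 4340
((M1 × M2) × (M3 × (M4 × (M5 × M6)))): 9×15 by 15×14 → 9×14, cost 9·15·14 = 1890; cumulative 7040
Total: 7040 scalar multiplications.

7040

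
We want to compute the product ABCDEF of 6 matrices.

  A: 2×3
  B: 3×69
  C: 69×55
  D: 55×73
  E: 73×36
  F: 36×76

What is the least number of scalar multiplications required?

26762

Adjacent pairs: AB = 2·3·69 = 414; BC = 3·69·55 = 11385; CD = 69·55·73 = 277035; DE = 55·73·36 = 144540; EF = 73·36·76 = 199728.
Length 3: A..C: k=1: 0+11385+2·3·55=11715; k=2: 414+0+2·69·55=8004 → min 8004 | B..D: k=2: 0+277035+3·69·73=292146; k=3: 11385+0+3·55·73=23430 → min 23430 | C..E: k=3: 0+144540+69·55·36=281160; k=4: 277035+0+69·73·36=458367 → min 281160 | D..F: k=4: 0+199728+55·73·76=504868; k=5: 144540+0+55·36·76=295020 → min 295020.
Length 4: A..D: k=1: 0+23430+2·3·73=23868; k=2: 414+277035+2·69·73=287523; k=3: 8004+0+2·55·73=16034 → min 16034 | B..E: k=2: 0+281160+3·69·36=288612; k=3: 11385+144540+3·55·36=161865; k=4: 23430+0+3·73·36=31314 → min 31314 | C..F: k=3: 0+295020+69·55·76=583440; k=4: 277035+199728+69·73·76=859575; k=5: 281160+0+69·36·76=469944 → min 469944.
Length 5: A..E: k=1: 0+31314+2·3·36=31530; k=2: 414+281160+2·69·36=286542; k=3: 8004+144540+2·55·36=156504; k=4: 16034+0+2·73·36=21290 → min 21290 | B..F: k=2: 0+469944+3·69·76=485676; k=3: 11385+295020+3·55·76=318945; k=4: 23430+199728+3·73·76=239802; k=5: 31314+0+3·36·76=39522 → min 39522.
Length 6: A..F: k=1: 0+39522+2·3·76=39978; k=2: 414+469944+2·69·76=480846; k=3: 8004+295020+2·55·76=311384; k=4: 16034+199728+2·73·76=226858; k=5: 21290+0+2·36·76=26762 → min 26762.
Optimal order: (((((AB)C)D)E)F) with cost 26762.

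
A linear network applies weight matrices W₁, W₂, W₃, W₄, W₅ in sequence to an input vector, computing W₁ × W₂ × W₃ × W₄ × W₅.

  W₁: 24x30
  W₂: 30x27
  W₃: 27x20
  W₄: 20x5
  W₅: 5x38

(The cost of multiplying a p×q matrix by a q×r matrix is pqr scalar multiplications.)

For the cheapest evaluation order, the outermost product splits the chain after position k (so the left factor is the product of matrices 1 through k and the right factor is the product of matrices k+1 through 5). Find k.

4

Adjacent pairs: W₁W₂ = 24·30·27 = 19440; W₂W₃ = 30·27·20 = 16200; W₃W₄ = 27·20·5 = 2700; W₄W₅ = 20·5·38 = 3800.
Length 3: W₁..W₃: k=1: 0+16200+24·30·20=30600; k=2: 19440+0+24·27·20=32400 → min 30600 | W₂..W₄: k=2: 0+2700+30·27·5=6750; k=3: 16200+0+30·20·5=19200 → min 6750 | W₃..W₅: k=3: 0+3800+27·20·38=24320; k=4: 2700+0+27·5·38=7830 → min 7830.
Length 4: W₁..W₄: k=1: 0+6750+24·30·5=10350; k=2: 19440+2700+24·27·5=25380; k=3: 30600+0+24·20·5=33000 → min 10350 | W₂..W₅: k=2: 0+7830+30·27·38=38610; k=3: 16200+3800+30·20·38=42800; k=4: 6750+0+30·5·38=12450 → min 12450.
Top-level splits: k=1: (W₁..W₁)·(W₂..W₅) → 0+12450+24·30·38 = 39810; k=2: (W₁..W₂)·(W₃..W₅) → 19440+7830+24·27·38 = 51894; k=3: (W₁..W₃)·(W₄..W₅) → 30600+3800+24·20·38 = 52640; k=4: (W₁..W₄)·(W₅..W₅) → 10350+0+24·5·38 = 14910.
Best split is after W₄, i.e. k = 4.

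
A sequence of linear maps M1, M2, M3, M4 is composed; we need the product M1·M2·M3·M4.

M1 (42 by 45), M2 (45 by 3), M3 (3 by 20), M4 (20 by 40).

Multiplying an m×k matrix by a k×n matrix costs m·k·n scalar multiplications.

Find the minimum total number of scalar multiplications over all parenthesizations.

13110

Adjacent pairs: M1M2 = 42·45·3 = 5670; M2M3 = 45·3·20 = 2700; M3M4 = 3·20·40 = 2400.
Length 3: M1..M3: k=1: 0+2700+42·45·20=40500; k=2: 5670+0+42·3·20=8190 → min 8190 | M2..M4: k=2: 0+2400+45·3·40=7800; k=3: 2700+0+45·20·40=38700 → min 7800.
Length 4: M1..M4: k=1: 0+7800+42·45·40=83400; k=2: 5670+2400+42·3·40=13110; k=3: 8190+0+42·20·40=41790 → min 13110.
Optimal order: ((M1·M2)·(M3·M4)) with cost 13110.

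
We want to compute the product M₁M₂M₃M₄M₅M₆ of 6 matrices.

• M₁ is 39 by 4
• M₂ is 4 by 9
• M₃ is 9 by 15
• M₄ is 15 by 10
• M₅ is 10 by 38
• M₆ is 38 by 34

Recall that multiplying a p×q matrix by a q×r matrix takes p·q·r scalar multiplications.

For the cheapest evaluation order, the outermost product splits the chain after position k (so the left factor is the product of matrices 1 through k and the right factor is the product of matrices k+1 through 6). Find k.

1

Adjacent pairs: M₁M₂ = 39·4·9 = 1404; M₂M₃ = 4·9·15 = 540; M₃M₄ = 9·15·10 = 1350; M₄M₅ = 15·10·38 = 5700; M₅M₆ = 10·38·34 = 12920.
Length 3: M₁..M₃: k=1: 0+540+39·4·15=2880; k=2: 1404+0+39·9·15=6669 → min 2880 | M₂..M₄: k=2: 0+1350+4·9·10=1710; k=3: 540+0+4·15·10=1140 → min 1140 | M₃..M₅: k=3: 0+5700+9·15·38=10830; k=4: 1350+0+9·10·38=4770 → min 4770 | M₄..M₆: k=4: 0+12920+15·10·34=18020; k=5: 5700+0+15·38·34=25080 → min 18020.
Length 4: M₁..M₄: k=1: 0+1140+39·4·10=2700; k=2: 1404+1350+39·9·10=6264; k=3: 2880+0+39·15·10=8730 → min 2700 | M₂..M₅: k=2: 0+4770+4·9·38=6138; k=3: 540+5700+4·15·38=8520; k=4: 1140+0+4·10·38=2660 → min 2660 | M₃..M₆: k=3: 0+18020+9·15·34=22610; k=4: 1350+12920+9·10·34=17330; k=5: 4770+0+9·38·34=16398 → min 16398.
Length 5: M₁..M₅: k=1: 0+2660+39·4·38=8588; k=2: 1404+4770+39·9·38=19512; k=3: 2880+5700+39·15·38=30810; k=4: 2700+0+39·10·38=17520 → min 8588 | M₂..M₆: k=2: 0+16398+4·9·34=17622; k=3: 540+18020+4·15·34=20600; k=4: 1140+12920+4·10·34=15420; k=5: 2660+0+4·38·34=7828 → min 7828.
Top-level splits: k=1: (M₁..M₁)·(M₂..M₆) → 0+7828+39·4·34 = 13132; k=2: (M₁..M₂)·(M₃..M₆) → 1404+16398+39·9·34 = 29736; k=3: (M₁..M₃)·(M₄..M₆) → 2880+18020+39·15·34 = 40790; k=4: (M₁..M₄)·(M₅..M₆) → 2700+12920+39·10·34 = 28880; k=5: (M₁..M₅)·(M₆..M₆) → 8588+0+39·38·34 = 58976.
Best split is after M₁, i.e. k = 1.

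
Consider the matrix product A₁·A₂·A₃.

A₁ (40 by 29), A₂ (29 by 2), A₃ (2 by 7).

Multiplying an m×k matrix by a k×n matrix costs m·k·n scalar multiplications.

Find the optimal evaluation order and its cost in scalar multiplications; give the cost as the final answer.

2880

(A₁·(A₂·A₃)): cost 8526.
((A₁·A₂)·A₃): cost 2880.
Optimal: ((A₁·A₂)·A₃) with cost 2880.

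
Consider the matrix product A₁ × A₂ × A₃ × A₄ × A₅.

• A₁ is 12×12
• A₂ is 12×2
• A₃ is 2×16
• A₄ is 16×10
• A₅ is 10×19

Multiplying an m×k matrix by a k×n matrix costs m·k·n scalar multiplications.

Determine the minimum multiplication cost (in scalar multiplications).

Adjacent pairs: A₁A₂ = 12·12·2 = 288; A₂A₃ = 12·2·16 = 384; A₃A₄ = 2·16·10 = 320; A₄A₅ = 16·10·19 = 3040.
Length 3: A₁..A₃: k=1: 0+384+12·12·16=2688; k=2: 288+0+12·2·16=672 → min 672 | A₂..A₄: k=2: 0+320+12·2·10=560; k=3: 384+0+12·16·10=2304 → min 560 | A₃..A₅: k=3: 0+3040+2·16·19=3648; k=4: 320+0+2·10·19=700 → min 700.
Length 4: A₁..A₄: k=1: 0+560+12·12·10=2000; k=2: 288+320+12·2·10=848; k=3: 672+0+12·16·10=2592 → min 848 | A₂..A₅: k=2: 0+700+12·2·19=1156; k=3: 384+3040+12·16·19=7072; k=4: 560+0+12·10·19=2840 → min 1156.
Length 5: A₁..A₅: k=1: 0+1156+12·12·19=3892; k=2: 288+700+12·2·19=1444; k=3: 672+3040+12·16·19=7360; k=4: 848+0+12·10·19=3128 → min 1444.
Optimal order: ((A₁ × A₂) × ((A₃ × A₄) × A₅)) with cost 1444.

1444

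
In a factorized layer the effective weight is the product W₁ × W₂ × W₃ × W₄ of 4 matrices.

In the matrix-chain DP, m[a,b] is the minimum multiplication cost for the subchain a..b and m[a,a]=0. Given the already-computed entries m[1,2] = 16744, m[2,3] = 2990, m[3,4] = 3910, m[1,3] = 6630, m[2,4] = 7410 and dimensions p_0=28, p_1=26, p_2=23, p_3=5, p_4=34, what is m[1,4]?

m[1,4] = min over k∈[1,3] of m[1,k]+m[k+1,4]+p_{0}·p_k·p_{4}.
k=1: 0 + 7410 + 28·26·34 = 32162; k=2: 16744 + 3910 + 28·23·34 = 42550; k=3: 6630 + 0 + 28·5·34 = 11390.
Minimum: 11390 at k=3.

11390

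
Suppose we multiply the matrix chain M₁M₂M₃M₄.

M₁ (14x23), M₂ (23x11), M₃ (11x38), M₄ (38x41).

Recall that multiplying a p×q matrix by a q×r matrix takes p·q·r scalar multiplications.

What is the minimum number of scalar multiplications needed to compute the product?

Adjacent pairs: M₁M₂ = 14·23·11 = 3542; M₂M₃ = 23·11·38 = 9614; M₃M₄ = 11·38·41 = 17138.
Length 3: M₁..M₃: k=1: 0+9614+14·23·38=21850; k=2: 3542+0+14·11·38=9394 → min 9394 | M₂..M₄: k=2: 0+17138+23·11·41=27511; k=3: 9614+0+23·38·41=45448 → min 27511.
Length 4: M₁..M₄: k=1: 0+27511+14·23·41=40713; k=2: 3542+17138+14·11·41=26994; k=3: 9394+0+14·38·41=31206 → min 26994.
Optimal order: ((M₁M₂)(M₃M₄)) with cost 26994.

26994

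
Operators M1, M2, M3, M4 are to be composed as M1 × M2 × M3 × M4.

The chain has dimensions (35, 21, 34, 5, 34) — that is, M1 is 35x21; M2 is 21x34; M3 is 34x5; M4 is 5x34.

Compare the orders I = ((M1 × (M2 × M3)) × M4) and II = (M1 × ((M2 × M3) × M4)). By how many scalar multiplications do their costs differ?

Order I = ((M1 × (M2 × M3)) × M4): (M2 × M3): 21×34 by 34×5 → 21×5, cost 21·34·5 = 3570; (M1 × (M2 × M3)): 35×21 by 21×5 → 35×5, cost 35·21·5 = 3675; cumulative 7245; ((M1 × (M2 × M3)) × M4): 35×5 by 5×34 → 35×34, cost 35·5·34 = 5950; cumulative 13195. Total 13195.
Order II = (M1 × ((M2 × M3) × M4)): (M2 × M3): 21×34 by 34×5 → 21×5, cost 21·34·5 = 3570; ((M2 × M3) × M4): 21×5 by 5×34 → 21×34, cost 21·5·34 = 3570; cumulative 7140; (M1 × ((M2 × M3) × M4)): 35×21 by 21×34 → 35×34, cost 35·21·34 = 24990; cumulative 32130. Total 32130.
Difference: |13195 − 32130| = 18935.

18935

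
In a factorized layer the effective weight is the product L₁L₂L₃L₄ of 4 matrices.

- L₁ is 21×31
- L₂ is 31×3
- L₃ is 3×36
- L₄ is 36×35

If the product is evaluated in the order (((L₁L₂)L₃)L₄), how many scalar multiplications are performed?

30681

(L₁L₂): 21×31 by 31×3 → 21×3, cost 21·31·3 = 1953
((L₁L₂)L₃): 21×3 by 3×36 → 21×36, cost 21·3·36 = 2268; cumulative 4221
(((L₁L₂)L₃)L₄): 21×36 by 36×35 → 21×35, cost 21·36·35 = 26460; cumulative 30681
Total: 30681 scalar multiplications.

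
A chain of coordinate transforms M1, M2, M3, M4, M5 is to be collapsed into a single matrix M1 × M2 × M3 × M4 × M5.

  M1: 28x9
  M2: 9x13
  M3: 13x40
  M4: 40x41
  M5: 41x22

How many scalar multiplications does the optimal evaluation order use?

Adjacent pairs: M1M2 = 28·9·13 = 3276; M2M3 = 9·13·40 = 4680; M3M4 = 13·40·41 = 21320; M4M5 = 40·41·22 = 36080.
Length 3: M1..M3: k=1: 0+4680+28·9·40=14760; k=2: 3276+0+28·13·40=17836 → min 14760 | M2..M4: k=2: 0+21320+9·13·41=26117; k=3: 4680+0+9·40·41=19440 → min 19440 | M3..M5: k=3: 0+36080+13·40·22=47520; k=4: 21320+0+13·41·22=33046 → min 33046.
Length 4: M1..M4: k=1: 0+19440+28·9·41=29772; k=2: 3276+21320+28·13·41=39520; k=3: 14760+0+28·40·41=60680 → min 29772 | M2..M5: k=2: 0+33046+9·13·22=35620; k=3: 4680+36080+9·40·22=48680; k=4: 19440+0+9·41·22=27558 → min 27558.
Length 5: M1..M5: k=1: 0+27558+28·9·22=33102; k=2: 3276+33046+28·13·22=44330; k=3: 14760+36080+28·40·22=75480; k=4: 29772+0+28·41·22=55028 → min 33102.
Optimal order: (M1 × (((M2 × M3) × M4) × M5)) with cost 33102.

33102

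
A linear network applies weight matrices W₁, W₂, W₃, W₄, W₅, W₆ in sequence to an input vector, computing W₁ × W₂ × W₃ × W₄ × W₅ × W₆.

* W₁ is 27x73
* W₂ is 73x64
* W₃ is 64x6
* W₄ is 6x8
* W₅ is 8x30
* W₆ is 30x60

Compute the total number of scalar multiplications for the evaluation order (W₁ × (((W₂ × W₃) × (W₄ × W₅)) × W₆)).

292272

(W₂ × W₃): 73×64 by 64×6 → 73×6, cost 73·64·6 = 28032
(W₄ × W₅): 6×8 by 8×30 → 6×30, cost 6·8·30 = 1440
((W₂ × W₃) × (W₄ × W₅)): 73×6 by 6×30 → 73×30, cost 73·6·30 = 13140; cumulative 42612
(((W₂ × W₃) × (W₄ × W₅)) × W₆): 73×30 by 30×60 → 73×60, cost 73·30·60 = 131400; cumulative 174012
(W₁ × (((W₂ × W₃) × (W₄ × W₅)) × W₆)): 27×73 by 73×60 → 27×60, cost 27·73·60 = 118260; cumulative 292272
Total: 292272 scalar multiplications.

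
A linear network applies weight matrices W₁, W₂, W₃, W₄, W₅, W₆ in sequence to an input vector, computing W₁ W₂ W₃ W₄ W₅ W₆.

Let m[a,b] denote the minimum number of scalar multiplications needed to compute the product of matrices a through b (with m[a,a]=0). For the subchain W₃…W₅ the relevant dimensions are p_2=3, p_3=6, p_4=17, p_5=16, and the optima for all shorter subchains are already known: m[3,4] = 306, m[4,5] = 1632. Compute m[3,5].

1122

m[3,5] = min over k∈[3,4] of m[3,k]+m[k+1,5]+p_{2}·p_k·p_{5}.
k=3: 0 + 1632 + 3·6·16 = 1920; k=4: 306 + 0 + 3·17·16 = 1122.
Minimum: 1122 at k=4.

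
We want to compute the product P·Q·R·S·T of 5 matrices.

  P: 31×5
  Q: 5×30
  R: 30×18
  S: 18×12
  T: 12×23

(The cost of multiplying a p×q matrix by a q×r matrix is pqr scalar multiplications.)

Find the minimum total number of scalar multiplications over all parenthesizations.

Adjacent pairs: PQ = 31·5·30 = 4650; QR = 5·30·18 = 2700; RS = 30·18·12 = 6480; ST = 18·12·23 = 4968.
Length 3: P..R: k=1: 0+2700+31·5·18=5490; k=2: 4650+0+31·30·18=21390 → min 5490 | Q..S: k=2: 0+6480+5·30·12=8280; k=3: 2700+0+5·18·12=3780 → min 3780 | R..T: k=3: 0+4968+30·18·23=17388; k=4: 6480+0+30·12·23=14760 → min 14760.
Length 4: P..S: k=1: 0+3780+31·5·12=5640; k=2: 4650+6480+31·30·12=22290; k=3: 5490+0+31·18·12=12186 → min 5640 | Q..T: k=2: 0+14760+5·30·23=18210; k=3: 2700+4968+5·18·23=9738; k=4: 3780+0+5·12·23=5160 → min 5160.
Length 5: P..T: k=1: 0+5160+31·5·23=8725; k=2: 4650+14760+31·30·23=40800; k=3: 5490+4968+31·18·23=23292; k=4: 5640+0+31·12·23=14196 → min 8725.
Optimal order: (P·(((Q·R)·S)·T)) with cost 8725.

8725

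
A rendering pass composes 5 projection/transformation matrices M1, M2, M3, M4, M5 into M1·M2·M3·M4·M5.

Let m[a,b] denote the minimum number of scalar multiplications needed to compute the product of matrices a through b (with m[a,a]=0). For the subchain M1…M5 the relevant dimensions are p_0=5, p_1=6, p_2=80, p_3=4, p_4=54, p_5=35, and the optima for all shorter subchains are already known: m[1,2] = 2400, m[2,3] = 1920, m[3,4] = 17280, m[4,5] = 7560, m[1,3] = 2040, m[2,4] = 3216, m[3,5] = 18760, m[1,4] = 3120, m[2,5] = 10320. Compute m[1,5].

m[1,5] = min over k∈[1,4] of m[1,k]+m[k+1,5]+p_{0}·p_k·p_{5}.
k=1: 0 + 10320 + 5·6·35 = 11370; k=2: 2400 + 18760 + 5·80·35 = 35160; k=3: 2040 + 7560 + 5·4·35 = 10300; k=4: 3120 + 0 + 5·54·35 = 12570.
Minimum: 10300 at k=3.

10300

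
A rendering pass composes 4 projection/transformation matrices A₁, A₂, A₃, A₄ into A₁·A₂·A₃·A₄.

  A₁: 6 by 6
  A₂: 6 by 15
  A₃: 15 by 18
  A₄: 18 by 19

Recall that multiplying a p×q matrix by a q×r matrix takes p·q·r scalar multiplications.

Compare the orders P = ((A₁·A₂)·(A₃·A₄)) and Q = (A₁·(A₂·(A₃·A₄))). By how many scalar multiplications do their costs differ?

Order P = ((A₁·A₂)·(A₃·A₄)): (A₁·A₂): 6×6 by 6×15 → 6×15, cost 6·6·15 = 540; (A₃·A₄): 15×18 by 18×19 → 15×19, cost 15·18·19 = 5130; ((A₁·A₂)·(A₃·A₄)): 6×15 by 15×19 → 6×19, cost 6·15·19 = 1710; cumulative 7380. Total 7380.
Order Q = (A₁·(A₂·(A₃·A₄))): (A₃·A₄): 15×18 by 18×19 → 15×19, cost 15·18·19 = 5130; (A₂·(A₃·A₄)): 6×15 by 15×19 → 6×19, cost 6·15·19 = 1710; cumulative 6840; (A₁·(A₂·(A₃·A₄))): 6×6 by 6×19 → 6×19, cost 6·6·19 = 684; cumulative 7524. Total 7524.
Difference: |7380 − 7524| = 144.

144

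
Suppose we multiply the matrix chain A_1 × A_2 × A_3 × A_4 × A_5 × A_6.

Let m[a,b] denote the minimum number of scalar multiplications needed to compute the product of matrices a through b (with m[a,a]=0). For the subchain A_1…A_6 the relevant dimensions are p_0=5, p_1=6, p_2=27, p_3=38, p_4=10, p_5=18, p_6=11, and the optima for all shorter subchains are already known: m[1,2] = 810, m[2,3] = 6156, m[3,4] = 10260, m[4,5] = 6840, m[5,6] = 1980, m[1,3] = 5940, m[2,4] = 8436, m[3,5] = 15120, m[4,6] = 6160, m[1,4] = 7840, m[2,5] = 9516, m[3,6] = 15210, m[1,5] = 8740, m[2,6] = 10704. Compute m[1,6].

9730

m[1,6] = min over k∈[1,5] of m[1,k]+m[k+1,6]+p_{0}·p_k·p_{6}.
k=1: 0 + 10704 + 5·6·11 = 11034; k=2: 810 + 15210 + 5·27·11 = 17505; k=3: 5940 + 6160 + 5·38·11 = 14190; k=4: 7840 + 1980 + 5·10·11 = 10370; k=5: 8740 + 0 + 5·18·11 = 9730.
Minimum: 9730 at k=5.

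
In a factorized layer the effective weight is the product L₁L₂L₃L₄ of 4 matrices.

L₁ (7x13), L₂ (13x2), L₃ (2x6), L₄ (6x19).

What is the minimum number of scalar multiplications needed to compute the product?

676

Adjacent pairs: L₁L₂ = 7·13·2 = 182; L₂L₃ = 13·2·6 = 156; L₃L₄ = 2·6·19 = 228.
Length 3: L₁..L₃: k=1: 0+156+7·13·6=702; k=2: 182+0+7·2·6=266 → min 266 | L₂..L₄: k=2: 0+228+13·2·19=722; k=3: 156+0+13·6·19=1638 → min 722.
Length 4: L₁..L₄: k=1: 0+722+7·13·19=2451; k=2: 182+228+7·2·19=676; k=3: 266+0+7·6·19=1064 → min 676.
Optimal order: ((L₁L₂)(L₃L₄)) with cost 676.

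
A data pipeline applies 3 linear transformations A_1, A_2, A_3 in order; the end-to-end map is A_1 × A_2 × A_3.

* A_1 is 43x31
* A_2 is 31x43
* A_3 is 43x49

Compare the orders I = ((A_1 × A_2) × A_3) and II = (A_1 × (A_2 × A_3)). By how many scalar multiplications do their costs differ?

Order I = ((A_1 × A_2) × A_3): (A_1 × A_2): 43×31 by 31×43 → 43×43, cost 43·31·43 = 57319; ((A_1 × A_2) × A_3): 43×43 by 43×49 → 43×49, cost 43·43·49 = 90601; cumulative 147920. Total 147920.
Order II = (A_1 × (A_2 × A_3)): (A_2 × A_3): 31×43 by 43×49 → 31×49, cost 31·43·49 = 65317; (A_1 × (A_2 × A_3)): 43×31 by 31×49 → 43×49, cost 43·31·49 = 65317; cumulative 130634. Total 130634.
Difference: |147920 − 130634| = 17286.

17286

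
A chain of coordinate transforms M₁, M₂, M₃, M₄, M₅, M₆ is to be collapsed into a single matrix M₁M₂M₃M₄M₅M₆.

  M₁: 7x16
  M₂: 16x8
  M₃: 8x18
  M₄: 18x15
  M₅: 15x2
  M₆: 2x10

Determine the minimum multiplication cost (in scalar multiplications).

1448

Adjacent pairs: M₁M₂ = 7·16·8 = 896; M₂M₃ = 16·8·18 = 2304; M₃M₄ = 8·18·15 = 2160; M₄M₅ = 18·15·2 = 540; M₅M₆ = 15·2·10 = 300.
Length 3: M₁..M₃: k=1: 0+2304+7·16·18=4320; k=2: 896+0+7·8·18=1904 → min 1904 | M₂..M₄: k=2: 0+2160+16·8·15=4080; k=3: 2304+0+16·18·15=6624 → min 4080 | M₃..M₅: k=3: 0+540+8·18·2=828; k=4: 2160+0+8·15·2=2400 → min 828 | M₄..M₆: k=4: 0+300+18·15·10=3000; k=5: 540+0+18·2·10=900 → min 900.
Length 4: M₁..M₄: k=1: 0+4080+7·16·15=5760; k=2: 896+2160+7·8·15=3896; k=3: 1904+0+7·18·15=3794 → min 3794 | M₂..M₅: k=2: 0+828+16·8·2=1084; k=3: 2304+540+16·18·2=3420; k=4: 4080+0+16·15·2=4560 → min 1084 | M₃..M₆: k=3: 0+900+8·18·10=2340; k=4: 2160+300+8·15·10=3660; k=5: 828+0+8·2·10=988 → min 988.
Length 5: M₁..M₅: k=1: 0+1084+7·16·2=1308; k=2: 896+828+7·8·2=1836; k=3: 1904+540+7·18·2=2696; k=4: 3794+0+7·15·2=4004 → min 1308 | M₂..M₆: k=2: 0+988+16·8·10=2268; k=3: 2304+900+16·18·10=6084; k=4: 4080+300+16·15·10=6780; k=5: 1084+0+16·2·10=1404 → min 1404.
Length 6: M₁..M₆: k=1: 0+1404+7·16·10=2524; k=2: 896+988+7·8·10=2444; k=3: 1904+900+7·18·10=4064; k=4: 3794+300+7·15·10=5144; k=5: 1308+0+7·2·10=1448 → min 1448.
Optimal order: ((M₁(M₂(M₃(M₄M₅))))M₆) with cost 1448.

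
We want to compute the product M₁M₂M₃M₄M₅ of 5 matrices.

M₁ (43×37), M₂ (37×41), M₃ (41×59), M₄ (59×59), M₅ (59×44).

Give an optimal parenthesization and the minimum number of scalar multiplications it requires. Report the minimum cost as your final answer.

Adjacent pairs: M₁M₂ = 43·37·41 = 65231; M₂M₃ = 37·41·59 = 89503; M₃M₄ = 41·59·59 = 142721; M₄M₅ = 59·59·44 = 153164.
Length 3: M₁..M₃: k=1: 0+89503+43·37·59=183372; k=2: 65231+0+43·41·59=169248 → min 169248 | M₂..M₄: k=2: 0+142721+37·41·59=232224; k=3: 89503+0+37·59·59=218300 → min 218300 | M₃..M₅: k=3: 0+153164+41·59·44=259600; k=4: 142721+0+41·59·44=249157 → min 249157.
Length 4: M₁..M₄: k=1: 0+218300+43·37·59=312169; k=2: 65231+142721+43·41·59=311969; k=3: 169248+0+43·59·59=318931 → min 311969 | M₂..M₅: k=2: 0+249157+37·41·44=315905; k=3: 89503+153164+37·59·44=338719; k=4: 218300+0+37·59·44=314352 → min 314352.
Length 5: M₁..M₅: k=1: 0+314352+43·37·44=384356; k=2: 65231+249157+43·41·44=391960; k=3: 169248+153164+43·59·44=434040; k=4: 311969+0+43·59·44=423597 → min 384356.
Optimal parenthesization: (M₁(((M₂M₃)M₄)M₅)) with cost 384356.

384356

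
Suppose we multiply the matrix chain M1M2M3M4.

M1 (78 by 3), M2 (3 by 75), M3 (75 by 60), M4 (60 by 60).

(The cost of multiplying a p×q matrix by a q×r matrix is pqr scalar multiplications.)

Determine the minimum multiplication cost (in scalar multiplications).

38340

Adjacent pairs: M1M2 = 78·3·75 = 17550; M2M3 = 3·75·60 = 13500; M3M4 = 75·60·60 = 270000.
Length 3: M1..M3: k=1: 0+13500+78·3·60=27540; k=2: 17550+0+78·75·60=368550 → min 27540 | M2..M4: k=2: 0+270000+3·75·60=283500; k=3: 13500+0+3·60·60=24300 → min 24300.
Length 4: M1..M4: k=1: 0+24300+78·3·60=38340; k=2: 17550+270000+78·75·60=638550; k=3: 27540+0+78·60·60=308340 → min 38340.
Optimal order: (M1((M2M3)M4)) with cost 38340.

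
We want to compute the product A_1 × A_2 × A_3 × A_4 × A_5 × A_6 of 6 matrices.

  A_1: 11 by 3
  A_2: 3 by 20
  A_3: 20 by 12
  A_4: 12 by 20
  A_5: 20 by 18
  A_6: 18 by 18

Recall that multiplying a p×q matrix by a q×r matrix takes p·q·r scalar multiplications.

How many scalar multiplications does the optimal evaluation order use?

4086

Adjacent pairs: A_1A_2 = 11·3·20 = 660; A_2A_3 = 3·20·12 = 720; A_3A_4 = 20·12·20 = 4800; A_4A_5 = 12·20·18 = 4320; A_5A_6 = 20·18·18 = 6480.
Length 3: A_1..A_3: k=1: 0+720+11·3·12=1116; k=2: 660+0+11·20·12=3300 → min 1116 | A_2..A_4: k=2: 0+4800+3·20·20=6000; k=3: 720+0+3·12·20=1440 → min 1440 | A_3..A_5: k=3: 0+4320+20·12·18=8640; k=4: 4800+0+20·20·18=12000 → min 8640 | A_4..A_6: k=4: 0+6480+12·20·18=10800; k=5: 4320+0+12·18·18=8208 → min 8208.
Length 4: A_1..A_4: k=1: 0+1440+11·3·20=2100; k=2: 660+4800+11·20·20=9860; k=3: 1116+0+11·12·20=3756 → min 2100 | A_2..A_5: k=2: 0+8640+3·20·18=9720; k=3: 720+4320+3·12·18=5688; k=4: 1440+0+3·20·18=2520 → min 2520 | A_3..A_6: k=3: 0+8208+20·12·18=12528; k=4: 4800+6480+20·20·18=18480; k=5: 8640+0+20·18·18=15120 → min 12528.
Length 5: A_1..A_5: k=1: 0+2520+11·3·18=3114; k=2: 660+8640+11·20·18=13260; k=3: 1116+4320+11·12·18=7812; k=4: 2100+0+11·20·18=6060 → min 3114 | A_2..A_6: k=2: 0+12528+3·20·18=13608; k=3: 720+8208+3·12·18=9576; k=4: 1440+6480+3·20·18=9000; k=5: 2520+0+3·18·18=3492 → min 3492.
Length 6: A_1..A_6: k=1: 0+3492+11·3·18=4086; k=2: 660+12528+11·20·18=17148; k=3: 1116+8208+11·12·18=11700; k=4: 2100+6480+11·20·18=12540; k=5: 3114+0+11·18·18=6678 → min 4086.
Optimal order: (A_1 × ((((A_2 × A_3) × A_4) × A_5) × A_6)) with cost 4086.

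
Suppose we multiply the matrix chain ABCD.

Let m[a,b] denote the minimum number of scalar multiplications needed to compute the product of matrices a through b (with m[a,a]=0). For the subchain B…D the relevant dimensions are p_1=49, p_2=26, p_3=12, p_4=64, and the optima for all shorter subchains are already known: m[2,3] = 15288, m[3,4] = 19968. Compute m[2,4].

52920

m[2,4] = min over k∈[2,3] of m[2,k]+m[k+1,4]+p_{1}·p_k·p_{4}.
k=2: 0 + 19968 + 49·26·64 = 101504; k=3: 15288 + 0 + 49·12·64 = 52920.
Minimum: 52920 at k=3.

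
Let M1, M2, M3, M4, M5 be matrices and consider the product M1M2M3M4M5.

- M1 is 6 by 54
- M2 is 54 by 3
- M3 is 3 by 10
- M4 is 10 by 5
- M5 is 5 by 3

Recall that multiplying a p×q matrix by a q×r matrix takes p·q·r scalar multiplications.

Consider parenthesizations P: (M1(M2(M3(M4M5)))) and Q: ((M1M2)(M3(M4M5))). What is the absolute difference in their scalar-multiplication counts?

Order P = (M1(M2(M3(M4M5)))): (M4M5): 10×5 by 5×3 → 10×3, cost 10·5·3 = 150; (M3(M4M5)): 3×10 by 10×3 → 3×3, cost 3·10·3 = 90; cumulative 240; (M2(M3(M4M5))): 54×3 by 3×3 → 54×3, cost 54·3·3 = 486; cumulative 726; (M1(M2(M3(M4M5)))): 6×54 by 54×3 → 6×3, cost 6·54·3 = 972; cumulative 1698. Total 1698.
Order Q = ((M1M2)(M3(M4M5))): (M1M2): 6×54 by 54×3 → 6×3, cost 6·54·3 = 972; (M4M5): 10×5 by 5×3 → 10×3, cost 10·5·3 = 150; (M3(M4M5)): 3×10 by 10×3 → 3×3, cost 3·10·3 = 90; cumulative 240; ((M1M2)(M3(M4M5))): 6×3 by 3×3 → 6×3, cost 6·3·3 = 54; cumulative 1266. Total 1266.
Difference: |1698 − 1266| = 432.

432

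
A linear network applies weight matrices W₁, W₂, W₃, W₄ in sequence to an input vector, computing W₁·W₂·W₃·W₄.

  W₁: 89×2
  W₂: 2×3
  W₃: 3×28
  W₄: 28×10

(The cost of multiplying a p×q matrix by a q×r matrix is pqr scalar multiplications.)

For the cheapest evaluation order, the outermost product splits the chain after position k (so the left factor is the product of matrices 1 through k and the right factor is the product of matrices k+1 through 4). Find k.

Adjacent pairs: W₁W₂ = 89·2·3 = 534; W₂W₃ = 2·3·28 = 168; W₃W₄ = 3·28·10 = 840.
Length 3: W₁..W₃: k=1: 0+168+89·2·28=5152; k=2: 534+0+89·3·28=8010 → min 5152 | W₂..W₄: k=2: 0+840+2·3·10=900; k=3: 168+0+2·28·10=728 → min 728.
Top-level splits: k=1: (W₁..W₁)·(W₂..W₄) → 0+728+89·2·10 = 2508; k=2: (W₁..W₂)·(W₃..W₄) → 534+840+89·3·10 = 4044; k=3: (W₁..W₃)·(W₄..W₄) → 5152+0+89·28·10 = 30072.
Best split is after W₁, i.e. k = 1.

1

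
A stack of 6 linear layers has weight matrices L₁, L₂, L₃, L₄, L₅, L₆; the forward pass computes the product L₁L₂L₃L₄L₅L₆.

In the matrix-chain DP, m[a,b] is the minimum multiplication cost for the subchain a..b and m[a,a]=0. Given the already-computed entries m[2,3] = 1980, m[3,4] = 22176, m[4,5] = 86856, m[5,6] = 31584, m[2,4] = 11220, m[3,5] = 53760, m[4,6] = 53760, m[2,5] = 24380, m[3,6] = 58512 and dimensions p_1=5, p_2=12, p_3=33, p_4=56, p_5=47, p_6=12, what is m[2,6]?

27200

m[2,6] = min over k∈[2,5] of m[2,k]+m[k+1,6]+p_{1}·p_k·p_{6}.
k=2: 0 + 58512 + 5·12·12 = 59232; k=3: 1980 + 53760 + 5·33·12 = 57720; k=4: 11220 + 31584 + 5·56·12 = 46164; k=5: 24380 + 0 + 5·47·12 = 27200.
Minimum: 27200 at k=5.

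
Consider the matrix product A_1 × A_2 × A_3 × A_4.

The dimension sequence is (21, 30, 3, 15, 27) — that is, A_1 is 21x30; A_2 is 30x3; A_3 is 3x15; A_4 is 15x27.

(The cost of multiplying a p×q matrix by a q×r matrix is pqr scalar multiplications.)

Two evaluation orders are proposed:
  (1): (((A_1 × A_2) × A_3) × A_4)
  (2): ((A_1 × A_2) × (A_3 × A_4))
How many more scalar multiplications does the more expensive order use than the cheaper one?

6534

Order (1) = (((A_1 × A_2) × A_3) × A_4): (A_1 × A_2): 21×30 by 30×3 → 21×3, cost 21·30·3 = 1890; ((A_1 × A_2) × A_3): 21×3 by 3×15 → 21×15, cost 21·3·15 = 945; cumulative 2835; (((A_1 × A_2) × A_3) × A_4): 21×15 by 15×27 → 21×27, cost 21·15·27 = 8505; cumulative 11340. Total 11340.
Order (2) = ((A_1 × A_2) × (A_3 × A_4)): (A_1 × A_2): 21×30 by 30×3 → 21×3, cost 21·30·3 = 1890; (A_3 × A_4): 3×15 by 15×27 → 3×27, cost 3·15·27 = 1215; ((A_1 × A_2) × (A_3 × A_4)): 21×3 by 3×27 → 21×27, cost 21·3·27 = 1701; cumulative 4806. Total 4806.
Difference: |11340 − 4806| = 6534.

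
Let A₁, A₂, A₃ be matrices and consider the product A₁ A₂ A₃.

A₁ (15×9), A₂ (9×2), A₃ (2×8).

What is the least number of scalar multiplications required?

510

Order (A₁ (A₂ A₃)): (A₂ A₃): 9×2 by 2×8 → 9×8, cost 9·2·8 = 144; (A₁ (A₂ A₃)): 15×9 by 9×8 → 15×8, cost 15·9·8 = 1080; cumulative 1224. Total 1224.
Order ((A₁ A₂) A₃): (A₁ A₂): 15×9 by 9×2 → 15×2, cost 15·9·2 = 270; ((A₁ A₂) A₃): 15×2 by 2×8 → 15×8, cost 15·2·8 = 240; cumulative 510. Total 510.
Minimum: 510.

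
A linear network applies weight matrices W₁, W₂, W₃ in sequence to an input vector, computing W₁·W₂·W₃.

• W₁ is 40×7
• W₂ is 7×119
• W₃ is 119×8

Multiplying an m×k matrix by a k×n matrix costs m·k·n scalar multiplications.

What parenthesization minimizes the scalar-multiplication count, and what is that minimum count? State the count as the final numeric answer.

(W₁·(W₂·W₃)): cost 8904.
((W₁·W₂)·W₃): cost 71400.
Optimal: (W₁·(W₂·W₃)) with cost 8904.

8904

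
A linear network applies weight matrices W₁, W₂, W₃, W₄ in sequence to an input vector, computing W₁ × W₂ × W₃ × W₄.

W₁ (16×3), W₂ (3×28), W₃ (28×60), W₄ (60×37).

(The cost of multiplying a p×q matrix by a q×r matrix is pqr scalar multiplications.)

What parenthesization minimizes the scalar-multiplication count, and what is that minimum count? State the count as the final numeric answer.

13476

Adjacent pairs: W₁W₂ = 16·3·28 = 1344; W₂W₃ = 3·28·60 = 5040; W₃W₄ = 28·60·37 = 62160.
Length 3: W₁..W₃: k=1: 0+5040+16·3·60=7920; k=2: 1344+0+16·28·60=28224 → min 7920 | W₂..W₄: k=2: 0+62160+3·28·37=65268; k=3: 5040+0+3·60·37=11700 → min 11700.
Length 4: W₁..W₄: k=1: 0+11700+16·3·37=13476; k=2: 1344+62160+16·28·37=80080; k=3: 7920+0+16·60·37=43440 → min 13476.
Optimal parenthesization: (W₁ × ((W₂ × W₃) × W₄)) with cost 13476.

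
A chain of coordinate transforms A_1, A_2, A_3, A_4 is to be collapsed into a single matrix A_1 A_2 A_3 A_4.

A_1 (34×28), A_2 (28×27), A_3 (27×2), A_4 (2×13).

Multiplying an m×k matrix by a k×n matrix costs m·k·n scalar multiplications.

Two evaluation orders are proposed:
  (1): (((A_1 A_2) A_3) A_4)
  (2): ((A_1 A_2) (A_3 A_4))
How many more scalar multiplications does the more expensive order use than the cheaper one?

9916

Order (1) = (((A_1 A_2) A_3) A_4): (A_1 A_2): 34×28 by 28×27 → 34×27, cost 34·28·27 = 25704; ((A_1 A_2) A_3): 34×27 by 27×2 → 34×2, cost 34·27·2 = 1836; cumulative 27540; (((A_1 A_2) A_3) A_4): 34×2 by 2×13 → 34×13, cost 34·2·13 = 884; cumulative 28424. Total 28424.
Order (2) = ((A_1 A_2) (A_3 A_4)): (A_1 A_2): 34×28 by 28×27 → 34×27, cost 34·28·27 = 25704; (A_3 A_4): 27×2 by 2×13 → 27×13, cost 27·2·13 = 702; ((A_1 A_2) (A_3 A_4)): 34×27 by 27×13 → 34×13, cost 34·27·13 = 11934; cumulative 38340. Total 38340.
Difference: |28424 − 38340| = 9916.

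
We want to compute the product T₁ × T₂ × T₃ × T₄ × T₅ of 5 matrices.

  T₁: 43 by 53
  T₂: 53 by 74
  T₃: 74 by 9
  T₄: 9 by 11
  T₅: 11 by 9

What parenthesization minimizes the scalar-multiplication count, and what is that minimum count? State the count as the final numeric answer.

Adjacent pairs: T₁T₂ = 43·53·74 = 168646; T₂T₃ = 53·74·9 = 35298; T₃T₄ = 74·9·11 = 7326; T₄T₅ = 9·11·9 = 891.
Length 3: T₁..T₃: k=1: 0+35298+43·53·9=55809; k=2: 168646+0+43·74·9=197284 → min 55809 | T₂..T₄: k=2: 0+7326+53·74·11=50468; k=3: 35298+0+53·9·11=40545 → min 40545 | T₃..T₅: k=3: 0+891+74·9·9=6885; k=4: 7326+0+74·11·9=14652 → min 6885.
Length 4: T₁..T₄: k=1: 0+40545+43·53·11=65614; k=2: 168646+7326+43·74·11=210974; k=3: 55809+0+43·9·11=60066 → min 60066 | T₂..T₅: k=2: 0+6885+53·74·9=42183; k=3: 35298+891+53·9·9=40482; k=4: 40545+0+53·11·9=45792 → min 40482.
Length 5: T₁..T₅: k=1: 0+40482+43·53·9=60993; k=2: 168646+6885+43·74·9=204169; k=3: 55809+891+43·9·9=60183; k=4: 60066+0+43·11·9=64323 → min 60183.
Optimal parenthesization: ((T₁ × (T₂ × T₃)) × (T₄ × T₅)) with cost 60183.

60183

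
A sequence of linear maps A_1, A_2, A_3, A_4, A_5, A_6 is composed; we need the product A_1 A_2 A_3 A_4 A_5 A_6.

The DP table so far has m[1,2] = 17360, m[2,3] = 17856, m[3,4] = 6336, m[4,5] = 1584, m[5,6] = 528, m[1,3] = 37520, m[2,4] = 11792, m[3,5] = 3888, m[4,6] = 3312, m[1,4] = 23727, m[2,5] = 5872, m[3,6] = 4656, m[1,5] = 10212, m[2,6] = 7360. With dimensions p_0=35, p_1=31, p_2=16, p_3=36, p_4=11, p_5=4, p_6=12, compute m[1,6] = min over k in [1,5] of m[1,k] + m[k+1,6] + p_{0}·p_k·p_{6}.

11892

m[1,6] = min over k∈[1,5] of m[1,k]+m[k+1,6]+p_{0}·p_k·p_{6}.
k=1: 0 + 7360 + 35·31·12 = 20380; k=2: 17360 + 4656 + 35·16·12 = 28736; k=3: 37520 + 3312 + 35·36·12 = 55952; k=4: 23727 + 528 + 35·11·12 = 28875; k=5: 10212 + 0 + 35·4·12 = 11892.
Minimum: 11892 at k=5.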